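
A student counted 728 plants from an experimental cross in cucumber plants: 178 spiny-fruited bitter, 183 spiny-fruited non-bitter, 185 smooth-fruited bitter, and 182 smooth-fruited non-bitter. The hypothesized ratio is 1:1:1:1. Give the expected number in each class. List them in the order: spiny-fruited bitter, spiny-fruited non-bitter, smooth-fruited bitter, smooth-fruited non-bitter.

The 1:1:1:1 ratio has 4 parts, so with N = 728 the expected counts are:
  spiny-fruited bitter: 728 × 1/4 = 182
  spiny-fruited non-bitter: 728 × 1/4 = 182
  smooth-fruited bitter: 728 × 1/4 = 182
  smooth-fruited non-bitter: 728 × 1/4 = 182

182, 182, 182, 182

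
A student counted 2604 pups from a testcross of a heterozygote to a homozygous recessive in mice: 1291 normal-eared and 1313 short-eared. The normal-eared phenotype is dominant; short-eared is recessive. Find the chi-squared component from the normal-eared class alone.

0.093

A testcross of a heterozygote (Aa × aa) gives a 1:1 phenotypic ratio.
Expected counts for N = 2604 under a 1:1 ratio (total parts = 2):
  normal-eared: 2604 × 1/2 = 1302
  short-eared: 2604 × 1/2 = 1302
Contribution of normal-eared: (1291 − 1302)² / 1302 = 0.0929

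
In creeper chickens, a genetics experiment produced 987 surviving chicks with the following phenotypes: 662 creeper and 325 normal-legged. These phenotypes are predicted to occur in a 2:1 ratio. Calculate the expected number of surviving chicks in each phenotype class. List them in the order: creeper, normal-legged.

Under the 2:1 hypothesis (Σ ratio = 3, N = 987):
  creeper: 987 × 2/3 = 658
  normal-legged: 987 × 1/3 = 329

658, 329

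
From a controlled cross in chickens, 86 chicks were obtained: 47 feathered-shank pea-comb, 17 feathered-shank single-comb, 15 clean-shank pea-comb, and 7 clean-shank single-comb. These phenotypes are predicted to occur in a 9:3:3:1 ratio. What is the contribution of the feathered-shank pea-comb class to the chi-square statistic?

Expected counts for N = 86 under a 9:3:3:1 ratio (total parts = 16):
  feathered-shank pea-comb: 86 × 9/16 = 48.375
  feathered-shank single-comb: 86 × 3/16 = 16.125
  clean-shank pea-comb: 86 × 3/16 = 16.125
  clean-shank single-comb: 86 × 1/16 = 5.375
Contribution of feathered-shank pea-comb: (47 − 48.375)² / 48.375 = 0.0391

0.039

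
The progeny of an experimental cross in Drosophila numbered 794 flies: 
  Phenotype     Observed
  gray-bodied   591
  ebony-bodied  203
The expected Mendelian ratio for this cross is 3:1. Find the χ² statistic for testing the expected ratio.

0.136

The 3:1 ratio has 4 parts, so with N = 794 the expected counts are:
  gray-bodied: 794 × 3/4 = 595.5
  ebony-bodied: 794 × 1/4 = 198.5
χ² = Σ (O − E)² / E
  gray-bodied: (591 − 595.5)² / 595.5 = 0.0340
  ebony-bodied: (203 − 198.5)² / 198.5 = 0.1020
χ² = 0.0340 + 0.1020 = 0.136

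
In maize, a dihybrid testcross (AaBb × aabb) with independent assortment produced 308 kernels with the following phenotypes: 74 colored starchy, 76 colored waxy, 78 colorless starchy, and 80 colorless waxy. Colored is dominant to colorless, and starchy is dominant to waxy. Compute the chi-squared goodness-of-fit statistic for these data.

A dihybrid testcross with independent assortment gives a 1:1:1:1 ratio.
Total ratio parts = 4. Expected numbers out of 308:
  colored starchy: 308 × 1/4 = 77
  colored waxy: 308 × 1/4 = 77
  colorless starchy: 308 × 1/4 = 77
  colorless waxy: 308 × 1/4 = 77
χ² = Σ (O − E)² / E
  colored starchy: (74 − 77)² / 77 = 0.1169
  colored waxy: (76 − 77)² / 77 = 0.0130
  colorless starchy: (78 − 77)² / 77 = 0.0130
  colorless waxy: (80 − 77)² / 77 = 0.1169
χ² = 0.1169 + 0.0130 + 0.0130 + 0.1169 = 0.2598 ≈ 0.260

0.260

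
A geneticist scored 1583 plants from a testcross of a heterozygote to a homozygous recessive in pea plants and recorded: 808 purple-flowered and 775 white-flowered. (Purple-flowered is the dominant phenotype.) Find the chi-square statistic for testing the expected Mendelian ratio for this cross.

A testcross of a heterozygote (Aa × aa) gives a 1:1 phenotypic ratio.
Under the 1:1 hypothesis (Σ ratio = 2, N = 1583):
  purple-flowered: 1583 × 1/2 = 791.5
  white-flowered: 1583 × 1/2 = 791.5
χ² = Σ (O − E)² / E
  purple-flowered: (808 − 791.5)² / 791.5 = 0.3440
  white-flowered: (775 − 791.5)² / 791.5 = 0.3440
χ² = 0.3440 + 0.3440 = 0.688

0.688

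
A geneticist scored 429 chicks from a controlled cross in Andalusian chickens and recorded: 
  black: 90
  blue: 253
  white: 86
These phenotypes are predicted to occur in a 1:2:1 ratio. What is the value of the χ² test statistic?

Expected counts for N = 429 under a 1:2:1 ratio (total parts = 4):
  black: 429 × 1/4 = 107.25
  blue: 429 × 2/4 = 214.5
  white: 429 × 1/4 = 107.25
χ² = Σ (O − E)² / E
  black: (90 − 107.25)² / 107.25 = 2.7745
  blue: (253 − 214.5)² / 214.5 = 6.9103
  white: (86 − 107.25)² / 107.25 = 4.2104
χ² = 2.7745 + 6.9103 + 4.2104 = 13.8952 ≈ 13.895

13.895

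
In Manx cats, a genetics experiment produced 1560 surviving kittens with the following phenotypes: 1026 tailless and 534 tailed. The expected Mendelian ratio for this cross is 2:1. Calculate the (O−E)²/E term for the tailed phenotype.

0.377

Expected counts for N = 1560 under a 2:1 ratio (total parts = 3):
  tailless: 1560 × 2/3 = 1040
  tailed: 1560 × 1/3 = 520
Contribution of tailed: (534 − 520)² / 520 = 0.3769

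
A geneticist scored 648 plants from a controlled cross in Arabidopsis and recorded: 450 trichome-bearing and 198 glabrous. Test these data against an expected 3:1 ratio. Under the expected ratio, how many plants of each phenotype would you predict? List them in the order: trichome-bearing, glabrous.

486, 162

Total ratio parts = 4. Expected numbers out of 648:
  trichome-bearing: 648 × 3/4 = 486
  glabrous: 648 × 1/4 = 162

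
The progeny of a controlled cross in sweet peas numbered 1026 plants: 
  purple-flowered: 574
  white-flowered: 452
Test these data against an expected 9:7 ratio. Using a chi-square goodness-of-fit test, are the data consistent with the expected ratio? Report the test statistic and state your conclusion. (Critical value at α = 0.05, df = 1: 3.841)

0.039; consistent

The 9:7 ratio has 16 parts, so with N = 1026 the expected counts are:
  purple-flowered: 1026 × 9/16 = 577.125
  white-flowered: 1026 × 7/16 = 448.875
χ² = Σ (O − E)² / E
  purple-flowered: (574 − 577.125)² / 577.125 = 0.0169
  white-flowered: (452 − 448.875)² / 448.875 = 0.0218
χ² = 0.0169 + 0.0218 = 0.0387 ≈ 0.039
Degrees of freedom = 2 − 1 = 1; critical value at α = 0.05 is 3.841.
Since 0.039 < 3.841, we fail to reject the null hypothesis — the data are consistent with the 9:7 ratio.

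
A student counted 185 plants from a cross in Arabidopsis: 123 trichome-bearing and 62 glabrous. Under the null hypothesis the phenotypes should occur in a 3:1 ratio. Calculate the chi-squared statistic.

Total ratio parts = 4. Expected numbers out of 185:
  trichome-bearing: 185 × 3/4 = 138.75
  glabrous: 185 × 1/4 = 46.25
χ² = Σ (O − E)² / E
  trichome-bearing: (123 − 138.75)² / 138.75 = 1.7878
  glabrous: (62 − 46.25)² / 46.25 = 5.3635
χ² = 1.7878 + 5.3635 = 7.1513 ≈ 7.151

7.151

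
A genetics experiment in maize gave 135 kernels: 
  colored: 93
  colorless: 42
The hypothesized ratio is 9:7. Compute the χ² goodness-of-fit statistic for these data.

8.763

The 9:7 ratio has 16 parts, so with N = 135 the expected counts are:
  colored: 135 × 9/16 = 75.9375
  colorless: 135 × 7/16 = 59.0625
χ² = Σ (O − E)² / E
  colored: (93 − 75.9375)² / 75.9375 = 3.8338
  colorless: (42 − 59.0625)² / 59.0625 = 4.9292
χ² = 3.8338 + 4.9292 = 8.763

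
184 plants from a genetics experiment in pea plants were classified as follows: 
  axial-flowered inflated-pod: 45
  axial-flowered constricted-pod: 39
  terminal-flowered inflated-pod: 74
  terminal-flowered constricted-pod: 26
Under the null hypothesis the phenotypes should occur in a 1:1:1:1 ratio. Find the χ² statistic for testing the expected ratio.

26.826

Total ratio parts = 4. Expected numbers out of 184:
  axial-flowered inflated-pod: 184 × 1/4 = 46
  axial-flowered constricted-pod: 184 × 1/4 = 46
  terminal-flowered inflated-pod: 184 × 1/4 = 46
  terminal-flowered constricted-pod: 184 × 1/4 = 46
χ² = Σ (O − E)² / E
  axial-flowered inflated-pod: (45 − 46)² / 46 = 0.0217
  axial-flowered constricted-pod: (39 − 46)² / 46 = 1.0652
  terminal-flowered inflated-pod: (74 − 46)² / 46 = 17.0435
  terminal-flowered constricted-pod: (26 − 46)² / 46 = 8.6957
χ² = 0.0217 + 1.0652 + 17.0435 + 8.6957 = 26.8261 ≈ 26.826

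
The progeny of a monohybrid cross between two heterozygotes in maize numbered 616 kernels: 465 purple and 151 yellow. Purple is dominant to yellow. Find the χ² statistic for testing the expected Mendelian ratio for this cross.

0.078

For a monohybrid cross between heterozygotes with complete dominance, the expected phenotypic ratio is 3:1.
Total ratio parts = 4. Expected numbers out of 616:
  purple: 616 × 3/4 = 462
  yellow: 616 × 1/4 = 154
χ² = Σ (O − E)² / E
  purple: (465 − 462)² / 462 = 0.0195
  yellow: (151 − 154)² / 154 = 0.0584
χ² = 0.0195 + 0.0584 = 0.0779 ≈ 0.078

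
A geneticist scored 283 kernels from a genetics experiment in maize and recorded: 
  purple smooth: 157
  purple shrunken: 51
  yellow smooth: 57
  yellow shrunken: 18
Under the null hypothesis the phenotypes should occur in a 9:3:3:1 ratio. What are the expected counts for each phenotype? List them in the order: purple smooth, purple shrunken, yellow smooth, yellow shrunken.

The 9:3:3:1 ratio has 16 parts, so with N = 283 the expected counts are:
  purple smooth: 283 × 9/16 = 159.1875
  purple shrunken: 283 × 3/16 = 53.0625
  yellow smooth: 283 × 3/16 = 53.0625
  yellow shrunken: 283 × 1/16 = 17.6875

159.1875, 53.0625, 53.0625, 17.6875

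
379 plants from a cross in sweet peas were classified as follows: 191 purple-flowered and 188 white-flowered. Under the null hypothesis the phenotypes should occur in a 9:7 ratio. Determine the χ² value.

5.278

Expected counts for N = 379 under a 9:7 ratio (total parts = 16):
  purple-flowered: 379 × 9/16 = 213.1875
  white-flowered: 379 × 7/16 = 165.8125
χ² = Σ (O − E)² / E
  purple-flowered: (191 − 213.1875)² / 213.1875 = 2.3092
  white-flowered: (188 − 165.8125)² / 165.8125 = 2.9689
χ² = 2.3092 + 2.9689 = 5.2781 ≈ 5.278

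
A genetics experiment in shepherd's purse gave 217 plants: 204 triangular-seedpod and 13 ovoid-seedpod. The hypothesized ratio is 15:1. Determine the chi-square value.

0.025

The 15:1 ratio has 16 parts, so with N = 217 the expected counts are:
  triangular-seedpod: 217 × 15/16 = 203.4375
  ovoid-seedpod: 217 × 1/16 = 13.5625
χ² = Σ (O − E)² / E
  triangular-seedpod: (204 − 203.4375)² / 203.4375 = 0.0016
  ovoid-seedpod: (13 − 13.5625)² / 13.5625 = 0.0233
χ² = 0.0016 + 0.0233 = 0.0249 ≈ 0.025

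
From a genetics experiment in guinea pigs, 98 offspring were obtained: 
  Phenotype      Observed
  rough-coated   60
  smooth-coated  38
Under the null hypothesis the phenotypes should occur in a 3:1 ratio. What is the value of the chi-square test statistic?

9.918

Expected counts for N = 98 under a 3:1 ratio (total parts = 4):
  rough-coated: 98 × 3/4 = 73.5
  smooth-coated: 98 × 1/4 = 24.5
χ² = Σ (O − E)² / E
  rough-coated: (60 − 73.5)² / 73.5 = 2.4796
  smooth-coated: (38 − 24.5)² / 24.5 = 7.4388
χ² = 2.4796 + 7.4388 = 9.9184 ≈ 9.918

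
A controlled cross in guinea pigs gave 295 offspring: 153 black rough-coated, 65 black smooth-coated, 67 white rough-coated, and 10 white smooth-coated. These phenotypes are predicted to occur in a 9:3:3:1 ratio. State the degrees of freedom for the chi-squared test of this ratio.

A goodness-of-fit test with 4 phenotype classes has df = 4 − 1 = 3.

3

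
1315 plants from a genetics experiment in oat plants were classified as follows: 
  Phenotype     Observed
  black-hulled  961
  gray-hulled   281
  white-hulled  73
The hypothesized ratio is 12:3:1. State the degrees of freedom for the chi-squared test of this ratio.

2

A goodness-of-fit test with 3 phenotype classes has df = 3 − 1 = 2.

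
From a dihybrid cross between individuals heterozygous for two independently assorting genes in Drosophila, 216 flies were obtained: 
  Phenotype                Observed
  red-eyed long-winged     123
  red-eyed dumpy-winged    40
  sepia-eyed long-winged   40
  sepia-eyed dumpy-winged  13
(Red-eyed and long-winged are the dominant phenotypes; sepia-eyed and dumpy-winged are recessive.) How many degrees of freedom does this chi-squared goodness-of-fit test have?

A dihybrid F₂ with independent assortment and complete dominance at both loci gives a 9:3:3:1 phenotypic ratio.
A goodness-of-fit test with 4 phenotype classes has df = 4 − 1 = 3.

3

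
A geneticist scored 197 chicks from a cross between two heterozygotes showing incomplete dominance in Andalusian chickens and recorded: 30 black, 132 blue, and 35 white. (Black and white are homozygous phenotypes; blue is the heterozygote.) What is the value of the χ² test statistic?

23.041

With incomplete dominance, a heterozygote × heterozygote cross gives a 1:2:1 phenotypic ratio.
Total ratio parts = 4. Expected numbers out of 197:
  black: 197 × 1/4 = 49.25
  blue: 197 × 2/4 = 98.5
  white: 197 × 1/4 = 49.25
χ² = Σ (O − E)² / E
  black: (30 − 49.25)² / 49.25 = 7.5241
  blue: (132 − 98.5)² / 98.5 = 11.3934
  white: (35 − 49.25)² / 49.25 = 4.1231
χ² = 7.5241 + 11.3934 + 4.1231 = 23.0406 ≈ 23.041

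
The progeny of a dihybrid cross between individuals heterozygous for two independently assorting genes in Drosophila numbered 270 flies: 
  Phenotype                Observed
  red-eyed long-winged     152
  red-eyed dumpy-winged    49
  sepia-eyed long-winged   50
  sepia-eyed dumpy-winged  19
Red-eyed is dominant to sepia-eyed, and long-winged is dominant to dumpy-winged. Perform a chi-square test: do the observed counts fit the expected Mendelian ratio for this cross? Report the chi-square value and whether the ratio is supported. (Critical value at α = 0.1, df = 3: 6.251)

0.328; consistent

A dihybrid F₂ with independent assortment and complete dominance at both loci gives a 9:3:3:1 phenotypic ratio.
Expected counts for N = 270 under a 9:3:3:1 ratio (total parts = 16):
  red-eyed long-winged: 270 × 9/16 = 151.875
  red-eyed dumpy-winged: 270 × 3/16 = 50.625
  sepia-eyed long-winged: 270 × 3/16 = 50.625
  sepia-eyed dumpy-winged: 270 × 1/16 = 16.875
χ² = Σ (O − E)² / E
  red-eyed long-winged: (152 − 151.875)² / 151.875 = 0.0001
  red-eyed dumpy-winged: (49 − 50.625)² / 50.625 = 0.0522
  sepia-eyed long-winged: (50 − 50.625)² / 50.625 = 0.0077
  sepia-eyed dumpy-winged: (19 − 16.875)² / 16.875 = 0.2676
χ² = 0.0001 + 0.0522 + 0.0077 + 0.2676 = 0.3276 ≈ 0.328
Degrees of freedom = 4 − 1 = 3; critical value at α = 0.1 is 6.251.
Since 0.328 < 6.251, we fail to reject the null hypothesis — the data are consistent with the 9:3:3:1 ratio.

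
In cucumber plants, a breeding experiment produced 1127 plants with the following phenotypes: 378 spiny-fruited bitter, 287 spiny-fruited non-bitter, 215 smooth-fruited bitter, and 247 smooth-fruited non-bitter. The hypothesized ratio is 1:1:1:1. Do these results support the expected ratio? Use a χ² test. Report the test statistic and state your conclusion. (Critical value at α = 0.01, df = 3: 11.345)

Total ratio parts = 4. Expected numbers out of 1127:
  spiny-fruited bitter: 1127 × 1/4 = 281.75
  spiny-fruited non-bitter: 1127 × 1/4 = 281.75
  smooth-fruited bitter: 1127 × 1/4 = 281.75
  smooth-fruited non-bitter: 1127 × 1/4 = 281.75
χ² = Σ (O − E)² / E
  spiny-fruited bitter: (378 − 281.75)² / 281.75 = 32.8804
  spiny-fruited non-bitter: (287 − 281.75)² / 281.75 = 0.0978
  smooth-fruited bitter: (215 − 281.75)² / 281.75 = 15.8139
  smooth-fruited non-bitter: (247 − 281.75)² / 281.75 = 4.2859
χ² = 32.8804 + 0.0978 + 15.8139 + 4.2859 = 53.078
Degrees of freedom = 4 − 1 = 3; critical value at α = 0.01 is 11.345.
Since 53.078 > 11.345, we reject the null hypothesis — the data do not fit the 1:1:1:1 ratio.

53.078; not consistent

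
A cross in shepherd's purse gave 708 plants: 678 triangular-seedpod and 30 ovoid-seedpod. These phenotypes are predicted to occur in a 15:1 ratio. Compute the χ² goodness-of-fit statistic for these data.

4.895

The 15:1 ratio has 16 parts, so with N = 708 the expected counts are:
  triangular-seedpod: 708 × 15/16 = 663.75
  ovoid-seedpod: 708 × 1/16 = 44.25
χ² = Σ (O − E)² / E
  triangular-seedpod: (678 − 663.75)² / 663.75 = 0.3059
  ovoid-seedpod: (30 − 44.25)² / 44.25 = 4.5890
χ² = 0.3059 + 4.5890 = 4.8949 ≈ 4.895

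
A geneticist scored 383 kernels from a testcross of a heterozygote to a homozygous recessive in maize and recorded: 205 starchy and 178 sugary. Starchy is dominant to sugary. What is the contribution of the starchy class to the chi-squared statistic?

0.952

A testcross of a heterozygote (Aa × aa) gives a 1:1 phenotypic ratio.
Total ratio parts = 2. Expected numbers out of 383:
  starchy: 383 × 1/2 = 191.5
  sugary: 383 × 1/2 = 191.5
Contribution of starchy: (205 − 191.5)² / 191.5 = 0.9517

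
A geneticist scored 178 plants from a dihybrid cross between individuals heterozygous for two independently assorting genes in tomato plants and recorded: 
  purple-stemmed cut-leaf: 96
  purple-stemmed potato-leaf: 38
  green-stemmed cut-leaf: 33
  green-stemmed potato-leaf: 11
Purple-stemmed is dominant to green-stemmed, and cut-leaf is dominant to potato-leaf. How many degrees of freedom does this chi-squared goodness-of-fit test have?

3

A dihybrid F₂ with independent assortment and complete dominance at both loci gives a 9:3:3:1 phenotypic ratio.
A goodness-of-fit test with 4 phenotype classes has df = 4 − 1 = 3.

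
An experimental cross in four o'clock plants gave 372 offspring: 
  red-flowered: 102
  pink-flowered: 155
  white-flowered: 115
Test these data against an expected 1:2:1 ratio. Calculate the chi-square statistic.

11.242

Expected counts for N = 372 under a 1:2:1 ratio (total parts = 4):
  red-flowered: 372 × 1/4 = 93
  pink-flowered: 372 × 2/4 = 186
  white-flowered: 372 × 1/4 = 93
χ² = Σ (O − E)² / E
  red-flowered: (102 − 93)² / 93 = 0.8710
  pink-flowered: (155 − 186)² / 186 = 5.1667
  white-flowered: (115 − 93)² / 93 = 5.2043
χ² = 0.8710 + 5.1667 + 5.2043 = 11.242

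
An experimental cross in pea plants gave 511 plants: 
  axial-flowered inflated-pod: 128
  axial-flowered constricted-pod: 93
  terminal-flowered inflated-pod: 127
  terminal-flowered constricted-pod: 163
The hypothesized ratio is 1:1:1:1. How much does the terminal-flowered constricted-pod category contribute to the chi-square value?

Total ratio parts = 4. Expected numbers out of 511:
  axial-flowered inflated-pod: 511 × 1/4 = 127.75
  axial-flowered constricted-pod: 511 × 1/4 = 127.75
  terminal-flowered inflated-pod: 511 × 1/4 = 127.75
  terminal-flowered constricted-pod: 511 × 1/4 = 127.75
Contribution of terminal-flowered constricted-pod: (163 − 127.75)² / 127.75 = 9.7265

9.727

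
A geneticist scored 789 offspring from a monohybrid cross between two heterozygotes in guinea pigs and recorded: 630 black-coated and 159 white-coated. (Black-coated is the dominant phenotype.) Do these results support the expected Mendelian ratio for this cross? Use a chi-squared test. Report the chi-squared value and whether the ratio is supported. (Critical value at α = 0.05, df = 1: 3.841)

9.890; not consistent

For a monohybrid cross between heterozygotes with complete dominance, the expected phenotypic ratio is 3:1.
The 3:1 ratio has 4 parts, so with N = 789 the expected counts are:
  black-coated: 789 × 3/4 = 591.75
  white-coated: 789 × 1/4 = 197.25
χ² = Σ (O − E)² / E
  black-coated: (630 − 591.75)² / 591.75 = 2.4724
  white-coated: (159 − 197.25)² / 197.25 = 7.4173
χ² = 2.4724 + 7.4173 = 9.8897 ≈ 9.890
Degrees of freedom = 2 − 1 = 1; critical value at α = 0.05 is 3.841.
Since 9.890 > 3.841, we reject the null hypothesis — the data do not fit the 3:1 ratio.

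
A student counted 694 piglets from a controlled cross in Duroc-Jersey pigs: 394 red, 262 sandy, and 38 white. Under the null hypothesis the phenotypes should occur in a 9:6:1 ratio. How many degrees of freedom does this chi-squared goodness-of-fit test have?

2

A goodness-of-fit test with 3 phenotype classes has df = 3 − 1 = 2.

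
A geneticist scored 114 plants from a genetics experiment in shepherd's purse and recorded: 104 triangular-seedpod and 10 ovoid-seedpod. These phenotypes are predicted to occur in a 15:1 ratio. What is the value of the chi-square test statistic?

Under the 15:1 hypothesis (Σ ratio = 16, N = 114):
  triangular-seedpod: 114 × 15/16 = 106.875
  ovoid-seedpod: 114 × 1/16 = 7.125
χ² = Σ (O − E)² / E
  triangular-seedpod: (104 − 106.875)² / 106.875 = 0.0773
  ovoid-seedpod: (10 − 7.125)² / 7.125 = 1.1601
χ² = 0.0773 + 1.1601 = 1.2374 ≈ 1.237

1.237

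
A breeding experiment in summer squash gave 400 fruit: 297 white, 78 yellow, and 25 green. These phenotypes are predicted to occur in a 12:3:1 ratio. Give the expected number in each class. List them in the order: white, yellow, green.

300, 75, 25

Total ratio parts = 16. Expected numbers out of 400:
  white: 400 × 12/16 = 300
  yellow: 400 × 3/16 = 75
  green: 400 × 1/16 = 25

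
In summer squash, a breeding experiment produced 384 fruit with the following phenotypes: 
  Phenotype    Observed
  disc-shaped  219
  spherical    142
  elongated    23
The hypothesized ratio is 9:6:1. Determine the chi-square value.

The 9:6:1 ratio has 16 parts, so with N = 384 the expected counts are:
  disc-shaped: 384 × 9/16 = 216
  spherical: 384 × 6/16 = 144
  elongated: 384 × 1/16 = 24
χ² = Σ (O − E)² / E
  disc-shaped: (219 − 216)² / 216 = 0.0417
  spherical: (142 − 144)² / 144 = 0.0278
  elongated: (23 − 24)² / 24 = 0.0417
χ² = 0.0417 + 0.0278 + 0.0417 = 0.1112 ≈ 0.111

0.111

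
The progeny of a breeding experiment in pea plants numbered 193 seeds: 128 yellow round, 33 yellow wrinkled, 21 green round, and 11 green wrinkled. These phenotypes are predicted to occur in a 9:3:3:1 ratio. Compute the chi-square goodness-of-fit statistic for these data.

10.229

The 9:3:3:1 ratio has 16 parts, so with N = 193 the expected counts are:
  yellow round: 193 × 9/16 = 108.5625
  yellow wrinkled: 193 × 3/16 = 36.1875
  green round: 193 × 3/16 = 36.1875
  green wrinkled: 193 × 1/16 = 12.0625
χ² = Σ (O − E)² / E
  yellow round: (128 − 108.5625)² / 108.5625 = 3.4802
  yellow wrinkled: (33 − 36.1875)² / 36.1875 = 0.2808
  green round: (21 − 36.1875)² / 36.1875 = 6.3740
  green wrinkled: (11 − 12.0625)² / 12.0625 = 0.0936
χ² = 3.4802 + 0.2808 + 6.3740 + 0.0936 = 10.2286 ≈ 10.229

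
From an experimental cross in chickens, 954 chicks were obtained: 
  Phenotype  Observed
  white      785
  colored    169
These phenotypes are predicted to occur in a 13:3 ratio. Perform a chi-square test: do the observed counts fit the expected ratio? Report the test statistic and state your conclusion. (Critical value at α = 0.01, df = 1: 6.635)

0.671; consistent

Expected counts for N = 954 under a 13:3 ratio (total parts = 16):
  white: 954 × 13/16 = 775.125
  colored: 954 × 3/16 = 178.875
χ² = Σ (O − E)² / E
  white: (785 − 775.125)² / 775.125 = 0.1258
  colored: (169 − 178.875)² / 178.875 = 0.5452
χ² = 0.1258 + 0.5452 = 0.671
Degrees of freedom = 2 − 1 = 1; critical value at α = 0.01 is 6.635.
Since 0.671 < 6.635, we fail to reject the null hypothesis — the data are consistent with the 13:3 ratio.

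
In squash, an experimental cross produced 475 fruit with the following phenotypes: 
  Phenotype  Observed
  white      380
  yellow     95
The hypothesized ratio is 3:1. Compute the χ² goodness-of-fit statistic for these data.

6.333

Total ratio parts = 4. Expected numbers out of 475:
  white: 475 × 3/4 = 356.25
  yellow: 475 × 1/4 = 118.75
χ² = Σ (O − E)² / E
  white: (380 − 356.25)² / 356.25 = 1.5833
  yellow: (95 − 118.75)² / 118.75 = 4.7500
χ² = 1.5833 + 4.7500 = 6.3333 ≈ 6.333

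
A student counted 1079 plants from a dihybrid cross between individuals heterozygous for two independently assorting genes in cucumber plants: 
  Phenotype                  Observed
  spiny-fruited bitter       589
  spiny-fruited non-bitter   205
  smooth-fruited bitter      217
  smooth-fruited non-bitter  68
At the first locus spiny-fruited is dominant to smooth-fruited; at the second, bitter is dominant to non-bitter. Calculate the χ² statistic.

1.637

A dihybrid F₂ with independent assortment and complete dominance at both loci gives a 9:3:3:1 phenotypic ratio.
The 9:3:3:1 ratio has 16 parts, so with N = 1079 the expected counts are:
  spiny-fruited bitter: 1079 × 9/16 = 606.9375
  spiny-fruited non-bitter: 1079 × 3/16 = 202.3125
  smooth-fruited bitter: 1079 × 3/16 = 202.3125
  smooth-fruited non-bitter: 1079 × 1/16 = 67.4375
χ² = Σ (O − E)² / E
  spiny-fruited bitter: (589 − 606.9375)² / 606.9375 = 0.5301
  spiny-fruited non-bitter: (205 − 202.3125)² / 202.3125 = 0.0357
  smooth-fruited bitter: (217 − 202.3125)² / 202.3125 = 1.0663
  smooth-fruited non-bitter: (68 − 67.4375)² / 67.4375 = 0.0047
χ² = 0.5301 + 0.0357 + 1.0663 + 0.0047 = 1.6368 ≈ 1.637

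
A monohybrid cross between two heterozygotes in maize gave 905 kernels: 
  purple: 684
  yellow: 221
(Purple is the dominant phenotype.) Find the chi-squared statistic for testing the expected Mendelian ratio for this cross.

For a monohybrid cross between heterozygotes with complete dominance, the expected phenotypic ratio is 3:1.
The 3:1 ratio has 4 parts, so with N = 905 the expected counts are:
  purple: 905 × 3/4 = 678.75
  yellow: 905 × 1/4 = 226.25
χ² = Σ (O − E)² / E
  purple: (684 − 678.75)² / 678.75 = 0.0406
  yellow: (221 − 226.25)² / 226.25 = 0.1218
χ² = 0.0406 + 0.1218 = 0.1624 ≈ 0.162

0.162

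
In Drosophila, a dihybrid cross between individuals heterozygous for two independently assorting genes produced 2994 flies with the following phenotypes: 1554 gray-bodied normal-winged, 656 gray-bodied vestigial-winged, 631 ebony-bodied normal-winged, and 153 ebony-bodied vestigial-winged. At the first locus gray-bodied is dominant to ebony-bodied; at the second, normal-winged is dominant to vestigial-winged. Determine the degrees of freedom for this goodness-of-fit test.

3

A dihybrid F₂ with independent assortment and complete dominance at both loci gives a 9:3:3:1 phenotypic ratio.
A goodness-of-fit test with 4 phenotype classes has df = 4 − 1 = 3.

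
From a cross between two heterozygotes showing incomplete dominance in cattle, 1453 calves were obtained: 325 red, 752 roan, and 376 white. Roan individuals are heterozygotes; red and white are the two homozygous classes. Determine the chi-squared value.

5.370

With incomplete dominance, a heterozygote × heterozygote cross gives a 1:2:1 phenotypic ratio.
The 1:2:1 ratio has 4 parts, so with N = 1453 the expected counts are:
  red: 1453 × 1/4 = 363.25
  roan: 1453 × 2/4 = 726.5
  white: 1453 × 1/4 = 363.25
χ² = Σ (O − E)² / E
  red: (325 − 363.25)² / 363.25 = 4.0277
  roan: (752 − 726.5)² / 726.5 = 0.8950
  white: (376 − 363.25)² / 363.25 = 0.4475
χ² = 4.0277 + 0.8950 + 0.4475 = 5.3702 ≈ 5.370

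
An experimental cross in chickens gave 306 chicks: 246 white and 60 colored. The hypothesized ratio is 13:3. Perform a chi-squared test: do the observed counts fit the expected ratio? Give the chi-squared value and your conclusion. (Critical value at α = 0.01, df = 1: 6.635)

Total ratio parts = 16. Expected numbers out of 306:
  white: 306 × 13/16 = 248.625
  colored: 306 × 3/16 = 57.375
χ² = Σ (O − E)² / E
  white: (246 − 248.625)² / 248.625 = 0.0277
  colored: (60 − 57.375)² / 57.375 = 0.1201
χ² = 0.0277 + 0.1201 = 0.1478 ≈ 0.148
Degrees of freedom = 2 − 1 = 1; critical value at α = 0.01 is 6.635.
Since 0.148 < 6.635, we fail to reject the null hypothesis — the data are consistent with the 13:3 ratio.

0.148; consistent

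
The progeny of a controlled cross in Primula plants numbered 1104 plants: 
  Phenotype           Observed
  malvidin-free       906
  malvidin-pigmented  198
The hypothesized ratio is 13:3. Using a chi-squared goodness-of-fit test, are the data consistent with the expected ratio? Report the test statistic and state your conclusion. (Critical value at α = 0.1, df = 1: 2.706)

0.482; consistent

Total ratio parts = 16. Expected numbers out of 1104:
  malvidin-free: 1104 × 13/16 = 897
  malvidin-pigmented: 1104 × 3/16 = 207
χ² = Σ (O − E)² / E
  malvidin-free: (906 − 897)² / 897 = 0.0903
  malvidin-pigmented: (198 − 207)² / 207 = 0.3913
χ² = 0.0903 + 0.3913 = 0.4816 ≈ 0.482
Degrees of freedom = 2 − 1 = 1; critical value at α = 0.1 is 2.706.
Since 0.482 < 2.706, we fail to reject the null hypothesis — the data are consistent with the 13:3 ratio.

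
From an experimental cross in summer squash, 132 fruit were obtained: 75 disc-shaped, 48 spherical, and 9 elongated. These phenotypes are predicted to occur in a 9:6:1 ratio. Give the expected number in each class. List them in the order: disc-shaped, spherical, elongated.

The 9:6:1 ratio has 16 parts, so with N = 132 the expected counts are:
  disc-shaped: 132 × 9/16 = 74.25
  spherical: 132 × 6/16 = 49.5
  elongated: 132 × 1/16 = 8.25

74.25, 49.5, 8.25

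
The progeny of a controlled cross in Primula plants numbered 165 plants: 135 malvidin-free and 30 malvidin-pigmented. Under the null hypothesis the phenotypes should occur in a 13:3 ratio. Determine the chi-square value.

Under the 13:3 hypothesis (Σ ratio = 16, N = 165):
  malvidin-free: 165 × 13/16 = 134.0625
  malvidin-pigmented: 165 × 3/16 = 30.9375
χ² = Σ (O − E)² / E
  malvidin-free: (135 − 134.0625)² / 134.0625 = 0.0066
  malvidin-pigmented: (30 − 30.9375)² / 30.9375 = 0.0284
χ² = 0.0066 + 0.0284 = 0.035

0.035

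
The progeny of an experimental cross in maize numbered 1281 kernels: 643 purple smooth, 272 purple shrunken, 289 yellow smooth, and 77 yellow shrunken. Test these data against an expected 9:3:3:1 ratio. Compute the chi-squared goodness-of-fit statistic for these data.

The 9:3:3:1 ratio has 16 parts, so with N = 1281 the expected counts are:
  purple smooth: 1281 × 9/16 = 720.5625
  purple shrunken: 1281 × 3/16 = 240.1875
  yellow smooth: 1281 × 3/16 = 240.1875
  yellow shrunken: 1281 × 1/16 = 80.0625
χ² = Σ (O − E)² / E
  purple smooth: (643 − 720.5625)² / 720.5625 = 8.3490
  purple shrunken: (272 − 240.1875)² / 240.1875 = 4.2135
  yellow smooth: (289 − 240.1875)² / 240.1875 = 9.9200
  yellow shrunken: (77 − 80.0625)² / 80.0625 = 0.1171
χ² = 8.3490 + 4.2135 + 9.9200 + 0.1171 = 22.5996 ≈ 22.600

22.600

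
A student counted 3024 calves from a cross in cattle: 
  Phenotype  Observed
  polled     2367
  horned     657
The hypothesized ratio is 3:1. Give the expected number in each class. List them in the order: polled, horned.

2268, 756

The 3:1 ratio has 4 parts, so with N = 3024 the expected counts are:
  polled: 3024 × 3/4 = 2268
  horned: 3024 × 1/4 = 756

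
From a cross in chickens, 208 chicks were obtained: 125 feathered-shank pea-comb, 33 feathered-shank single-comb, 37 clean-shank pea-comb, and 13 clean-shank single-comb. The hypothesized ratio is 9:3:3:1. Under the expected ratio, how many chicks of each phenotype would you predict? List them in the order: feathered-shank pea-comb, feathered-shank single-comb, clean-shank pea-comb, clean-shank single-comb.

Under the 9:3:3:1 hypothesis (Σ ratio = 16, N = 208):
  feathered-shank pea-comb: 208 × 9/16 = 117
  feathered-shank single-comb: 208 × 3/16 = 39
  clean-shank pea-comb: 208 × 3/16 = 39
  clean-shank single-comb: 208 × 1/16 = 13

117, 39, 39, 13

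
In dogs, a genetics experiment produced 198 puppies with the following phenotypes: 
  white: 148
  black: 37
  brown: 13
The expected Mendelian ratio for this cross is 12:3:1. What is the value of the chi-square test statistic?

Under the 12:3:1 hypothesis (Σ ratio = 16, N = 198):
  white: 198 × 12/16 = 148.5
  black: 198 × 3/16 = 37.125
  brown: 198 × 1/16 = 12.375
χ² = Σ (O − E)² / E
  white: (148 − 148.5)² / 148.5 = 0.0017
  black: (37 − 37.125)² / 37.125 = 0.0004
  brown: (13 − 12.375)² / 12.375 = 0.0316
χ² = 0.0017 + 0.0004 + 0.0316 = 0.0337 ≈ 0.034

0.034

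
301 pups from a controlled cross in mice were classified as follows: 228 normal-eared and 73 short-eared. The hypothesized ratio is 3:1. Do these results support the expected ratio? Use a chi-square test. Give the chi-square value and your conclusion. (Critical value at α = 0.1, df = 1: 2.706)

0.090; consistent

Expected counts for N = 301 under a 3:1 ratio (total parts = 4):
  normal-eared: 301 × 3/4 = 225.75
  short-eared: 301 × 1/4 = 75.25
χ² = Σ (O − E)² / E
  normal-eared: (228 − 225.75)² / 225.75 = 0.0224
  short-eared: (73 − 75.25)² / 75.25 = 0.0673
χ² = 0.0224 + 0.0673 = 0.0897 ≈ 0.090
Degrees of freedom = 2 − 1 = 1; critical value at α = 0.1 is 2.706.
Since 0.090 < 2.706, we fail to reject the null hypothesis — the data are consistent with the 3:1 ratio.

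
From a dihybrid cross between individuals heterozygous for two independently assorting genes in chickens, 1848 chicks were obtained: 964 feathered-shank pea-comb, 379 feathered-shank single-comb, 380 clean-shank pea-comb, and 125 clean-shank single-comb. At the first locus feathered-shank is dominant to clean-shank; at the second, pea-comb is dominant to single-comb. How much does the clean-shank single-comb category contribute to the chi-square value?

0.781

A dihybrid F₂ with independent assortment and complete dominance at both loci gives a 9:3:3:1 phenotypic ratio.
Expected counts for N = 1848 under a 9:3:3:1 ratio (total parts = 16):
  feathered-shank pea-comb: 1848 × 9/16 = 1039.5
  feathered-shank single-comb: 1848 × 3/16 = 346.5
  clean-shank pea-comb: 1848 × 3/16 = 346.5
  clean-shank single-comb: 1848 × 1/16 = 115.5
Contribution of clean-shank single-comb: (125 − 115.5)² / 115.5 = 0.7814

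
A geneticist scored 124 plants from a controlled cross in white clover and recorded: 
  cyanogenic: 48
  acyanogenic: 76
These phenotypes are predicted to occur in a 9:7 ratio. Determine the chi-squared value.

15.502

Total ratio parts = 16. Expected numbers out of 124:
  cyanogenic: 124 × 9/16 = 69.75
  acyanogenic: 124 × 7/16 = 54.25
χ² = Σ (O − E)² / E
  cyanogenic: (48 − 69.75)² / 69.75 = 6.7823
  acyanogenic: (76 − 54.25)² / 54.25 = 8.7200
χ² = 6.7823 + 8.7200 = 15.5023 ≈ 15.502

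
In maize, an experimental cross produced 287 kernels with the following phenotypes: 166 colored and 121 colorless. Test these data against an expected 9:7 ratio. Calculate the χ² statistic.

The 9:7 ratio has 16 parts, so with N = 287 the expected counts are:
  colored: 287 × 9/16 = 161.4375
  colorless: 287 × 7/16 = 125.5625
χ² = Σ (O − E)² / E
  colored: (166 − 161.4375)² / 161.4375 = 0.1289
  colorless: (121 − 125.5625)² / 125.5625 = 0.1658
χ² = 0.1289 + 0.1658 = 0.2947 ≈ 0.295

0.295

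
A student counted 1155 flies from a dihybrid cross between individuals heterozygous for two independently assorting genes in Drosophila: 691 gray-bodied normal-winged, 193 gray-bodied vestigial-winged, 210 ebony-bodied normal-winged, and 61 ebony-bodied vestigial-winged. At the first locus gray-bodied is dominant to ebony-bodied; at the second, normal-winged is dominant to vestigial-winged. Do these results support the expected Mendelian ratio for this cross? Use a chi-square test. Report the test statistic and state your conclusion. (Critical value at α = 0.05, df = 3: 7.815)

7.123; consistent

A dihybrid F₂ with independent assortment and complete dominance at both loci gives a 9:3:3:1 phenotypic ratio.
Expected counts for N = 1155 under a 9:3:3:1 ratio (total parts = 16):
  gray-bodied normal-winged: 1155 × 9/16 = 649.6875
  gray-bodied vestigial-winged: 1155 × 3/16 = 216.5625
  ebony-bodied normal-winged: 1155 × 3/16 = 216.5625
  ebony-bodied vestigial-winged: 1155 × 1/16 = 72.1875
χ² = Σ (O − E)² / E
  gray-bodied normal-winged: (691 − 649.6875)² / 649.6875 = 2.6270
  gray-bodied vestigial-winged: (193 − 216.5625)² / 216.5625 = 2.5637
  ebony-bodied normal-winged: (210 − 216.5625)² / 216.5625 = 0.1989
  ebony-bodied vestigial-winged: (61 − 72.1875)² / 72.1875 = 1.7338
χ² = 2.6270 + 2.5637 + 0.1989 + 1.7338 = 7.1234 ≈ 7.123
Degrees of freedom = 4 − 1 = 3; critical value at α = 0.05 is 7.815.
Since 7.123 < 7.815, we fail to reject the null hypothesis — the data are consistent with the 9:3:3:1 ratio.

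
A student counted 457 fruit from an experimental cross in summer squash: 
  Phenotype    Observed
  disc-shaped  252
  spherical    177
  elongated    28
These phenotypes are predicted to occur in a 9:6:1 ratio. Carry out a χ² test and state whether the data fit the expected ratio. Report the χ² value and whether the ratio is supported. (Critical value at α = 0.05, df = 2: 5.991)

Under the 9:6:1 hypothesis (Σ ratio = 16, N = 457):
  disc-shaped: 457 × 9/16 = 257.0625
  spherical: 457 × 6/16 = 171.375
  elongated: 457 × 1/16 = 28.5625
χ² = Σ (O − E)² / E
  disc-shaped: (252 − 257.0625)² / 257.0625 = 0.0997
  spherical: (177 − 171.375)² / 171.375 = 0.1846
  elongated: (28 − 28.5625)² / 28.5625 = 0.0111
χ² = 0.0997 + 0.1846 + 0.0111 = 0.2954 ≈ 0.295
Degrees of freedom = 3 − 1 = 2; critical value at α = 0.05 is 5.991.
Since 0.295 < 5.991, we fail to reject the null hypothesis — the data are consistent with the 9:6:1 ratio.

0.295; consistent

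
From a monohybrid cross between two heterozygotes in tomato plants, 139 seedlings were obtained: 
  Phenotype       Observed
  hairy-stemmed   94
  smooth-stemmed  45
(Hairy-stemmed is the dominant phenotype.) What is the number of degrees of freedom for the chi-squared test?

For a monohybrid cross between heterozygotes with complete dominance, the expected phenotypic ratio is 3:1.
A goodness-of-fit test with 2 phenotype classes has df = 2 − 1 = 1.

1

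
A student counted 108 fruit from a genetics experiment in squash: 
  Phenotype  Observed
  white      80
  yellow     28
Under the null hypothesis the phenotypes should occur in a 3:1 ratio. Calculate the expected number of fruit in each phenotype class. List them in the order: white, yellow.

81, 27

Expected counts for N = 108 under a 3:1 ratio (total parts = 4):
  white: 108 × 3/4 = 81
  yellow: 108 × 1/4 = 27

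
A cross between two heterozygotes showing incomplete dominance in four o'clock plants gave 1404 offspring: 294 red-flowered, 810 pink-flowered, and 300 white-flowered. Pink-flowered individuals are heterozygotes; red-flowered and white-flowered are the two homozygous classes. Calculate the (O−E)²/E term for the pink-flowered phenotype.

With incomplete dominance, a heterozygote × heterozygote cross gives a 1:2:1 phenotypic ratio.
Expected counts for N = 1404 under a 1:2:1 ratio (total parts = 4):
  red-flowered: 1404 × 1/4 = 351
  pink-flowered: 1404 × 2/4 = 702
  white-flowered: 1404 × 1/4 = 351
Contribution of pink-flowered: (810 − 702)² / 702 = 16.6154

16.615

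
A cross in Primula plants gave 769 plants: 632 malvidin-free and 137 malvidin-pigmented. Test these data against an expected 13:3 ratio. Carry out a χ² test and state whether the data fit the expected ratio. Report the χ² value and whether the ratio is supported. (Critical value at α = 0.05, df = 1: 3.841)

0.441; consistent

Total ratio parts = 16. Expected numbers out of 769:
  malvidin-free: 769 × 13/16 = 624.8125
  malvidin-pigmented: 769 × 3/16 = 144.1875
χ² = Σ (O − E)² / E
  malvidin-free: (632 − 624.8125)² / 624.8125 = 0.0827
  malvidin-pigmented: (137 − 144.1875)² / 144.1875 = 0.3583
χ² = 0.0827 + 0.3583 = 0.441
Degrees of freedom = 2 − 1 = 1; critical value at α = 0.05 is 3.841.
Since 0.441 < 3.841, we fail to reject the null hypothesis — the data are consistent with the 13:3 ratio.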